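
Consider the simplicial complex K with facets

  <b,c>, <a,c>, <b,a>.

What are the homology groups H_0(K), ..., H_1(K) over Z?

H_0 = Z,  H_1 = Z.

We work with the vertex ordering a < b < c. The simplices of K, each written with vertices in increasing order, are:

  0-simplices (3): a, b, c
  1-simplices (3): ab, ac, bc

giving chain groups C_0 ≅ Z^3, C_1 ≅ Z^3.

The boundary map ∂_1: C_1 → C_0 sends each edge [p,q] (with p < q) to q − p. For instance
  ∂ab = b − a.
The resulting 3×3 matrix has rank 2, and its Smith normal form has invariant factors (1,1).

Computing H_k = (kernel of ∂_k) / (image of ∂_{k+1}):

  H_0: rank C_0 − rank ∂_1 = 3 − 2 = 1, and the invariant factors of ∂_1 are all 1, so H_0 ≅ Z.
  H_1: rank ker ∂_1 − rank ∂_2 = (3 − 2) − 0 = 1, and there is no ∂_2, so H_1 ≅ Z.

(K is a triangulation of the circle S^1.)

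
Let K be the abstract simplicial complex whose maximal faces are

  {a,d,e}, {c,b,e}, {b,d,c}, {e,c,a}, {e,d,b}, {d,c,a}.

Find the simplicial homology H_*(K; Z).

H_0 = Z,  H_1 = 0,  H_2 = Z.

We work with the vertex ordering a < b < c < d < e. The simplices of K, each written with vertices in increasing order, are:

  0-simplices (5): a, b, c, d, e
  1-simplices (9): ac, ad, ae, bc, bd, be, cd, ce, de
  2-simplices (6): acd, ace, ade, bcd, bce, bde

giving chain groups C_0 ≅ Z^5, C_1 ≅ Z^9, C_2 ≅ Z^6.

∂_1: C_1 → C_0 is given by ∂[p,q] = [q] − [p]. For instance
  ∂ad = d − a.
The resulting 5×9 matrix has rank 4, and its Smith normal form has invariant factors (1,1,1,1).

∂_2: C_2 → C_1 maps a triangle to the signed sum of its edges. For instance
  ∂ace = ce − ae + ac,
  ∂acd = cd − ad + ac.
As a 9×6 matrix over Z this has rank 5, with invariant factors (1,1,1,1,1).

From H_k ≅ ker(∂_k) / im(∂_{k+1}) we obtain:

  H_0: rank C_0 − rank ∂_1 = 5 − 4 = 1, and the invariant factors of ∂_1 are all 1, so H_0 = Z.
  H_1: rank ker ∂_1 − rank ∂_2 = (9 − 4) − 5 = 0, and the invariant factors of ∂_2 are all 1, so H_1 = 0.
  H_2: rank ker ∂_2 − rank ∂_3 = (6 − 5) − 0 = 1, and there is no ∂_3, so H_2 = Z.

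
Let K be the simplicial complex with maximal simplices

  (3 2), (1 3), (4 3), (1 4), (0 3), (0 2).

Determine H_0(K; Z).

H_0 ≅ Z.

Take the total order 0 < 1 < 2 < 3 < 4 on the vertex set. Then K (dimension 1) consists of the simplices:

  0-simplices (5): [0], [1], [2], [3], [4]
  1-simplices (6): [0,2], [0,3], [1,3], [1,4], [2,3], [3,4]

so the chain groups are C_0 ≅ Z^5, C_1 ≅ Z^6.

∂_1: C_1 → C_0 is given by ∂[p,q] = [q] − [p].
As a 5×6 matrix over Z this has rank 4, with invariant factors (1,1,1,1).

Reading off H_k = ker ∂_k / im ∂_{k+1}:

  H_0: rank C_0 − rank ∂_1 = 5 − 4 = 1, and the invariant factors of ∂_1 are all 1, so H_0 = Z.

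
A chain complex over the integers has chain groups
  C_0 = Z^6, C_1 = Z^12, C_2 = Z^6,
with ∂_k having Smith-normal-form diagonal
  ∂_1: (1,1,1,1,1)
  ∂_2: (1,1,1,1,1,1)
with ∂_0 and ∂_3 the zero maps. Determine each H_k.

H_0: b_0 = 6 − 0 − 5 = 1; torsion from ∂_1 factors > 1: none. So H_0 ≅ Z.
H_1: b_1 = 12 − 5 − 6 = 1; torsion from ∂_2 factors > 1: none. So H_1 ≅ Z.
H_2: b_2 = 6 − 6 − 0 = 0; torsion from ∂_3 factors > 1: none. So H_2 ≅ 0.

H_0 ≅ Z,  H_1 ≅ Z,  H_2 = 0.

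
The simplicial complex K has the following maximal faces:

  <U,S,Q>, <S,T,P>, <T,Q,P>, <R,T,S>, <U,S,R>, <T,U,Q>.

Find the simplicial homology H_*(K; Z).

H_0 = Z,  H_1 = Z,  H_2 = 0.

Take the total order P < Q < R < S < T < U on the vertex set. Then K (dimension 2) consists of the simplices:

  0-simplices (6): P, Q, R, S, T, U
  1-simplices (12): PQ, PS, PT, QS, QT, QU, RS, RT, RU, ST, SU, TU
  2-simplices (6): PQT, PST, QSU, QTU, RST, RSU

giving chain groups C_0 ≅ Z^6, C_1 ≅ Z^12, C_2 ≅ Z^6.

Boundary ∂_1: C_1 → C_0 maps an edge to its endpoints' difference, ∂[p,q] = q − p. For instance
  ∂PT = T − P.
As a 6×12 matrix over Z this has rank 5, with invariant factors (1,1,1,1,1).

∂_2: C_2 → C_1 maps a triangle to the signed sum of its edges. For instance
  ∂RST = ST − RT + RS,
  ∂QSU = SU − QU + QS.
The resulting 12×6 matrix has rank 6, and its Smith normal form has invariant factors (1,1,1,1,1,1).

Reading off H_k = ker ∂_k / im ∂_{k+1}:

  H_0: rank C_0 − rank ∂_1 = 6 − 5 = 1, and the invariant factors of ∂_1 are all 1, so H_0 ≅ Z.
  H_1: rank ker ∂_1 − rank ∂_2 = (12 − 5) − 6 = 1, and the invariant factors of ∂_2 are all 1, so H_1 ≅ Z.
  H_2: rank ker ∂_2 − rank ∂_3 = (6 − 6) − 0 = 0, and there is no ∂_3, so H_2 ≅ 0.

(K is a triangulation of the cylinder S^1 x I.)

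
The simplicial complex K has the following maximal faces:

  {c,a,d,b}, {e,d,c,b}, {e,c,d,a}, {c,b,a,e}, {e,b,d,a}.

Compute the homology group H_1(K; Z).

H_1 ≅ 0.

We work with the vertex ordering a < b < c < d < e. The simplices of K, each written with vertices in increasing order, are:

  0-simplices (5): a, b, c, d, e
  1-simplices (10): ab, ac, ad, ae, bc, bd, be, cd, ce, de
  2-simplices (10): abc, abd, abe, acd, ace, ade, bcd, bce, bde, cde
  3-simplices (5): abcd, abce, abde, acde, bcde

Hence C_0 ≅ Z^5, C_1 ≅ Z^10, C_2 ≅ Z^10, C_3 ≅ Z^5.

Boundary ∂_1: C_1 → C_0 is given by ∂[p,q] = [q] − [p]. For instance
  ∂bd = d − b.
As a 5×10 matrix over Z this has rank 4, with invariant factors (1,1,1,1).

∂_2: C_2 → C_1 sends each 2-simplex [p,q,r] to [q,r] − [p,r] + [p,q]. For instance
  ∂abc = bc − ac + ab,
  ∂cde = de − ce + cd.
The resulting 10×10 matrix has rank 6, and its Smith normal form has invariant factors (1,1,1,1,1,1).

∂_3: C_3 → C_2 sends each 3-simplex σ to the alternating sum Σ_i (−1)^i (σ with its i-th vertex removed). For instance
  ∂abce = bce − ace + abe − abc,
  ∂abde = bde − ade + abe − abd.
As a 10×5 matrix over Z this has rank 4, with invariant factors (1,1,1,1).

From H_k ≅ ker(∂_k) / im(∂_{k+1}) we obtain:

  H_1: rank ker ∂_1 − rank ∂_2 = (10 − 4) − 6 = 0, and the invariant factors of ∂_2 are all 1, so H_1 ≅ 0.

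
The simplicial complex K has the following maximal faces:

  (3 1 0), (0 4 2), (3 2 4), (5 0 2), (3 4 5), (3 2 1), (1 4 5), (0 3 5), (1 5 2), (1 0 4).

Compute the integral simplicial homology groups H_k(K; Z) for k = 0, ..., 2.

Take the total order 0 < 1 < 2 < 3 < 4 < 5 on the vertex set. Then K (dimension 2) consists of the simplices:

  0-simplices (6): [0], [1], [2], [3], [4], [5]
  1-simplices (15): [0,1], [0,2], [0,3], [0,4], [0,5], [1,2], [1,3], [1,4], [1,5], [2,3], [2,4], [2,5], [3,4], [3,5], [4,5]
  2-simplices (10): [0,1,3], [0,1,4], [0,2,4], [0,2,5], [0,3,5], [1,2,3], [1,2,5], [1,4,5], [2,3,4], [3,4,5]

Hence C_0 ≅ Z^6, C_1 ≅ Z^15, C_2 ≅ Z^10.

Boundary ∂_1: C_1 → C_0 is given by ∂[p,q] = [q] − [p].
This gives a 6×15 integer matrix of rank 5; reducing to Smith normal form yields diagonal entries (1,1,1,1,1).

∂_2: C_2 → C_1 maps a triangle to the signed sum of its edges. For instance
  ∂[0,3,5] = [3,5] − [0,5] + [0,3],
  ∂[0,1,3] = [1,3] − [0,3] + [0,1].
The resulting 15×10 matrix has rank 10, and its Smith normal form has invariant factors (1,1,1,1,1,1,1,1,1,2).

Computing H_k = (kernel of ∂_k) / (image of ∂_{k+1}):

  H_0: rank C_0 − rank ∂_1 = 6 − 5 = 1, and the invariant factors of ∂_1 are all 1, so H_0 = Z.
  H_1: rank ker ∂_1 − rank ∂_2 = (15 − 5) − 10 = 0, and ∂_2 has invariant factor 2 > 1, so H_1 = Z/2.
  H_2: rank ker ∂_2 − rank ∂_3 = (10 − 10) − 0 = 0, and there is no ∂_3, so H_2 = 0.

(K is a triangulation of the real projective plane RP^2.)

H_0 = Z,  H_1 = Z/2,  H_2 = 0.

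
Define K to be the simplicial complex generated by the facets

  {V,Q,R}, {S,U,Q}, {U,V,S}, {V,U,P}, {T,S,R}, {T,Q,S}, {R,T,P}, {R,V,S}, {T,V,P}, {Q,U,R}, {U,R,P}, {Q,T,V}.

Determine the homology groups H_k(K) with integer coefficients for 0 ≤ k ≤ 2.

H_0 = Z,  H_1 = Z/2,  H_2 = 0.

Order the vertices as P < Q < R < S < T < U < V. Listing each simplex with vertices in this order, K has dimension 2 with simplices:

  0-simplices (7): P, Q, R, S, T, U, V
  1-simplices (18): PR, PT, PU, PV, QR, QS, QT, QU, QV, RS, RT, RU, RV, ST, SU, SV, TV, UV
  2-simplices (12): PRT, PRU, PTV, PUV, QRU, QRV, QST, QSU, QTV, RST, RSV, SUV

Hence C_0 ≅ Z^7, C_1 ≅ Z^18, C_2 ≅ Z^12.

∂_1: C_1 → C_0 maps an edge to its endpoints' difference, ∂[p,q] = q − p. For instance
  ∂PR = R − P.
This gives a 7×18 integer matrix of rank 6; reducing to Smith normal form yields diagonal entries (1,1,1,1,1,1).

Boundary ∂_2: C_2 → C_1 sends each 2-simplex [p,q,r] to [q,r] − [p,r] + [p,q]. For instance
  ∂RSV = SV − RV + RS,
  ∂PRT = RT − PT + PR.
The resulting 18×12 matrix has rank 12, and its Smith normal form has invariant factors (1,1,1,1,1,1,1,1,1,1,1,2).

From H_k ≅ ker(∂_k) / im(∂_{k+1}) we obtain:

  H_0: rank C_0 − rank ∂_1 = 7 − 6 = 1, and the invariant factors of ∂_1 are all 1, so H_0 = Z.
  H_1: rank ker ∂_1 − rank ∂_2 = (18 − 6) − 12 = 0, and ∂_2 has invariant factor 2 > 1, so H_1 = Z/2.
  H_2: rank ker ∂_2 − rank ∂_3 = (12 − 12) − 0 = 0, and there is no ∂_3, so H_2 = 0.

(K is a triangulation of the real projective plane RP^2.)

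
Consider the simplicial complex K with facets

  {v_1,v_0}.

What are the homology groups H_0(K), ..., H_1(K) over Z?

H_0 ≅ Z,  H_1 = 0.

Take the total order v_0 < v_1 on the vertex set. Then K (dimension 1) consists of the simplices:

  0-simplices (2): [v_0], [v_1]
  1-simplices (1): [v_0,v_1]

so the chain groups are C_0 ≅ Z^2, C_1 ≅ Z^1.

Boundary ∂_1: C_1 → C_0 is given by ∂[p,q] = [q] − [p]. For instance
  ∂[v_0,v_1] = [v_1] − [v_0].
As a 2×1 matrix over Z this has rank 1, with invariant factors (1).

From H_k ≅ ker(∂_k) / im(∂_{k+1}) we obtain:

  H_0: rank C_0 − rank ∂_1 = 2 − 1 = 1, and the invariant factors of ∂_1 are all 1, so H_0 ≅ Z.
  H_1: rank ker ∂_1 − rank ∂_2 = (1 − 1) − 0 = 0, and there is no ∂_2, so H_1 ≅ 0.

As a check, the Euler characteristic is 2 − 1 = 1, which agrees with 1 − 0 = 1.
(K is a triangulation of the 1-simplex.)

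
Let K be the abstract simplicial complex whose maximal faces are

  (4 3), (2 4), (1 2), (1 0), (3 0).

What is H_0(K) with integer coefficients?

Take the total order 0 < 1 < 2 < 3 < 4 on the vertex set. Then K (dimension 1) consists of the simplices:

  0-simplices (5): [0], [1], [2], [3], [4]
  1-simplices (5): [0,1], [0,3], [1,2], [2,4], [3,4]

giving chain groups C_0 ≅ Z^5, C_1 ≅ Z^5.

Boundary ∂_1: C_1 → C_0 maps an edge to its endpoints' difference, ∂[p,q] = q − p. For instance
  ∂[3,4] = [4] − [3].
As a 5×5 matrix over Z this has rank 4, with invariant factors (1,1,1,1).

Reading off H_k = ker ∂_k / im ∂_{k+1}:

  H_0: rank C_0 − rank ∂_1 = 5 − 4 = 1, and the invariant factors of ∂_1 are all 1, so H_0 = Z.

(K is a triangulation of the circle S^1.)

H_0 ≅ Z.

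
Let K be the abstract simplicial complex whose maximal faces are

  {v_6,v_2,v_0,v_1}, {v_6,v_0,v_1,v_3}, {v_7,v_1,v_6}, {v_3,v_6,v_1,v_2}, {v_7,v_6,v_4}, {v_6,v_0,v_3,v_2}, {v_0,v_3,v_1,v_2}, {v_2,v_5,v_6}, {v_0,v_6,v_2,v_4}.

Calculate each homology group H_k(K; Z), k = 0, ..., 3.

Fix the vertex order v_0 < v_1 < v_2 < v_3 < v_4 < v_5 < v_6 < v_7 and write every simplex with vertices in increasing order. Then dim K = 3 and the simplices of K are:

  0-simplices (8): [v_0], [v_1], [v_2], [v_3], [v_4], [v_5], [v_6], [v_7]
  1-simplices (18): (18 of them)
  2-simplices (16): (16 of them)
  3-simplices (6): [v_0,v_1,v_2,v_3], [v_0,v_1,v_2,v_6], [v_0,v_1,v_3,v_6], [v_0,v_2,v_3,v_6], [v_0,v_2,v_4,v_6], [v_1,v_2,v_3,v_6]

giving chain groups C_0 ≅ Z^8, C_1 ≅ Z^18, C_2 ≅ Z^16, C_3 ≅ Z^6.

Boundary ∂_1: C_1 → C_0 maps an edge to its endpoints' difference, ∂[p,q] = q − p. For instance
  ∂[v_0,v_6] = [v_6] − [v_0].
This gives a 8×18 integer matrix of rank 7; reducing to Smith normal form yields diagonal entries (1,1,1,1,1,1,1).

Boundary ∂_2: C_2 → C_1 acts by ∂[p,q,r] = [q,r] − [p,r] + [p,q]. For instance
  ∂[v_0,v_1,v_2] = [v_1,v_2] − [v_0,v_2] + [v_0,v_1],
  ∂[v_4,v_6,v_7] = [v_6,v_7] − [v_4,v_7] + [v_4,v_6].
The resulting 18×16 matrix has rank 11, and its Smith normal form has invariant factors (1,1,1,1,1,1,1,1,1,1,1).

∂_3: C_3 → C_2 sends each 3-simplex σ to the alternating sum Σ_i (−1)^i (σ with its i-th vertex removed). For instance
  ∂[v_1,v_2,v_3,v_6] = [v_2,v_3,v_6] − [v_1,v_3,v_6] + [v_1,v_2,v_6] − [v_1,v_2,v_3],
  ∂[v_0,v_2,v_3,v_6] = [v_2,v_3,v_6] − [v_0,v_3,v_6] + [v_0,v_2,v_6] − [v_0,v_2,v_3].
As a 16×6 matrix over Z this has rank 5, with invariant factors (1,1,1,1,1).

From H_k ≅ ker(∂_k) / im(∂_{k+1}) we obtain:

  H_0: rank C_0 − rank ∂_1 = 8 − 7 = 1, and the invariant factors of ∂_1 are all 1, so H_0 ≅ Z.
  H_1: rank ker ∂_1 − rank ∂_2 = (18 − 7) − 11 = 0, and the invariant factors of ∂_2 are all 1, so H_1 ≅ 0.
  H_2: rank ker ∂_2 − rank ∂_3 = (16 − 11) − 5 = 0, and the invariant factors of ∂_3 are all 1, so H_2 ≅ 0.
  H_3: rank ker ∂_3 − rank ∂_4 = (6 − 5) − 0 = 1, and there is no ∂_4, so H_3 ≅ Z.

As a check, the Euler characteristic is 8 − 18 + 16 − 6 = 0, which agrees with 1 − 0 + 0 − 1 = 0.

H_0 ≅ Z,  H_1 = 0,  H_2 = 0,  H_3 ≅ Z.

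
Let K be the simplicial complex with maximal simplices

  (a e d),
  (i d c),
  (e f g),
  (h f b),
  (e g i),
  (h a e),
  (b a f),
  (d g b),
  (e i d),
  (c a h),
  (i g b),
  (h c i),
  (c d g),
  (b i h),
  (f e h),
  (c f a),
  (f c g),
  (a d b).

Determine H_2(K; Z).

H_2 = 0.

We work with the vertex ordering a < b < c < d < e < f < g < h < i. The simplices of K, each written with vertices in increasing order, are:

  0-simplices (9): a, b, c, d, e, f, g, h, i
  1-simplices (27): ab, ac, ad, ae, af, ah, bd, bf, bg, bh, bi, cd, cf, cg, ch, ci, de, dg, di, ef, eg, eh, ei, fg, fh, gi, hi
  2-simplices (18): abd, abf, acf, ach, ade, aeh, bdg, bfh, bgi, bhi, cdg, cdi, cfg, chi, dei, efg, efh, egi

Hence C_0 ≅ Z^9, C_1 ≅ Z^27, C_2 ≅ Z^18.

Boundary ∂_1: C_1 → C_0 is given by ∂[p,q] = [q] − [p]. For instance
  ∂di = i − d.
The 9×27 boundary matrix has rank 8 and Smith normal form diag(1,1,1,1,1,1,1,1).

∂_2: C_2 → C_1 sends each 2-simplex [p,q,r] to [q,r] − [p,r] + [p,q]. For instance
  ∂bgi = gi − bi + bg,
  ∂ade = de − ae + ad.
The 27×18 boundary matrix has rank 18 and Smith normal form diag(1,1,1,1,1,1,1,1,1,1,1,1,1,1,1,1,1,2).

Reading off H_k = ker ∂_k / im ∂_{k+1}:

  H_2: rank ker ∂_2 − rank ∂_3 = (18 − 18) − 0 = 0, and there is no ∂_3, so H_2 ≅ 0.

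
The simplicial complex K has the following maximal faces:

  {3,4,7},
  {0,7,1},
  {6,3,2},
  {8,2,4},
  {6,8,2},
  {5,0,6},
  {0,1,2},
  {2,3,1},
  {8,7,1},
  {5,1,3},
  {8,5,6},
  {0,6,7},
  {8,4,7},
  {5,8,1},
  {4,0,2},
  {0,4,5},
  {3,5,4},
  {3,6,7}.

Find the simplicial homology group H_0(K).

We work with the vertex ordering 0 < 1 < 2 < 3 < 4 < 5 < 6 < 7 < 8. The simplices of K, each written with vertices in increasing order, are:

  0-simplices (9): [0], [1], [2], [3], [4], [5], [6], [7], [8]
  1-simplices (27): (27 of them)
  2-simplices (18): [0,1,2], [0,1,7], [0,2,4], [0,4,5], [0,5,6], [0,6,7], [1,2,3], [1,3,5], [1,5,8], [1,7,8], [2,3,6], [2,4,8], [2,6,8], [3,4,5], [3,4,7], [3,6,7], [4,7,8], [5,6,8]

giving chain groups C_0 ≅ Z^9, C_1 ≅ Z^27, C_2 ≅ Z^18.

Boundary ∂_1: C_1 → C_0 maps an edge to its endpoints' difference, ∂[p,q] = q − p. For instance
  ∂[3,4] = [4] − [3].
As a 9×27 matrix over Z this has rank 8, with invariant factors (1,1,1,1,1,1,1,1).

Boundary ∂_2: C_2 → C_1 maps a triangle to the signed sum of its edges. For instance
  ∂[3,4,5] = [4,5] − [3,5] + [3,4],
  ∂[1,2,3] = [2,3] − [1,3] + [1,2].
The resulting 27×18 matrix has rank 17, and its Smith normal form has invariant factors (1,1,1,1,1,1,1,1,1,1,1,1,1,1,1,1,1).

From H_k ≅ ker(∂_k) / im(∂_{k+1}) we obtain:

  H_0: rank C_0 − rank ∂_1 = 9 − 8 = 1, and the invariant factors of ∂_1 are all 1, so H_0 = Z.

H_0 = Z.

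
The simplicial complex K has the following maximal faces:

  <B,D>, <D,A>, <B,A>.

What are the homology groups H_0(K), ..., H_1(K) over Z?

H_0 ≅ Z,  H_1 ≅ Z.

Fix the vertex order A < B < D and write every simplex with vertices in increasing order. Then dim K = 1 and the simplices of K are:

  0-simplices (3): A, B, D
  1-simplices (3): AB, AD, BD

Hence C_0 ≅ Z^3, C_1 ≅ Z^3.

∂_1: C_1 → C_0 maps an edge to its endpoints' difference, ∂[p,q] = q − p.
The resulting 3×3 matrix has rank 2, and its Smith normal form has invariant factors (1,1).

Reading off H_k = ker ∂_k / im ∂_{k+1}:

  H_0: rank C_0 − rank ∂_1 = 3 − 2 = 1, and the invariant factors of ∂_1 are all 1, so H_0 = Z.
  H_1: rank ker ∂_1 − rank ∂_2 = (3 − 2) − 0 = 1, and there is no ∂_2, so H_1 = Z.

As a check, the Euler characteristic is 3 − 3 = 0, which agrees with 1 − 1 = 0.
(K is a triangulation of the circle S^1.)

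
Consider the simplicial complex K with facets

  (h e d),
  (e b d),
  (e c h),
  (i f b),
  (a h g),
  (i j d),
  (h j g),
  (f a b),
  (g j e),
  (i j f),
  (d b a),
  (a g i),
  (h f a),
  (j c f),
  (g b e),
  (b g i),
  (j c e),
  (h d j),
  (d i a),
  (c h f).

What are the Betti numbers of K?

b_0 = 1, b_1 = 1, b_2 = 0.

We work with the vertex ordering a < b < c < d < e < f < g < h < i < j. The simplices of K, each written with vertices in increasing order, are:

  0-simplices (10): a, b, c, d, e, f, g, h, i, j
  1-simplices (30): ab, ad, af, ag, ah, ai, bd, be, bf, bg, bi, ce, cf, ch, cj, de, dh, di, dj, eg, eh, ej, fh, fi, fj, gh, gi, gj, hj, ij
  2-simplices (20): abd, abf, adi, afh, agh, agi, bde, beg, bfi, bgi, ceh, cej, cfh, cfj, deh, dhj, dij, egj, fij, ghj

giving chain groups C_0 ≅ Z^10, C_1 ≅ Z^30, C_2 ≅ Z^20.

The boundary map ∂_1: C_1 → C_0 maps an edge to its endpoints' difference, ∂[p,q] = q − p. For instance
  ∂gj = j − g.
As a 10×30 matrix over Z this has rank 9, with invariant factors (1,1,1,1,1,1,1,1,1).

Boundary ∂_2: C_2 → C_1 sends each 2-simplex [p,q,r] to [q,r] − [p,r] + [p,q]. For instance
  ∂bgi = gi − bi + bg,
  ∂bfi = fi − bi + bf.
As a 30×20 matrix over Z this has rank 20, with invariant factors (1,1,1,1,1,1,1,1,1,1,1,1,1,1,1,1,1,1,1,2).

Now H_k = ker ∂_k / im ∂_{k+1}, so:

  H_0: rank C_0 − rank ∂_1 = 10 − 9 = 1, and the invariant factors of ∂_1 are all 1, so H_0 ≅ Z.
  H_1: rank ker ∂_1 − rank ∂_2 = (30 − 9) − 20 = 1, and ∂_2 has invariant factor 2 > 1, so H_1 ≅ Z ⊕ Z_2.
  H_2: rank ker ∂_2 − rank ∂_3 = (20 − 20) − 0 = 0, and there is no ∂_3, so H_2 ≅ 0.

Hence the Betti numbers are b_0 = 1, b_1 = 1, b_2 = 0.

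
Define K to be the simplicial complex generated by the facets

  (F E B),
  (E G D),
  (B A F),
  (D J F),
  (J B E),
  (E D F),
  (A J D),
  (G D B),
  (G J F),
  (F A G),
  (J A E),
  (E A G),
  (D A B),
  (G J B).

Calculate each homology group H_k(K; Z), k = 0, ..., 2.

We work with the vertex ordering A < B < D < E < F < G < J. The simplices of K, each written with vertices in increasing order, are:

  0-simplices (7): A, B, D, E, F, G, J
  1-simplices (21): AB, AD, AE, AF, AG, AJ, BD, BE, BF, BG, BJ, DE, DF, DG, DJ, EF, EG, EJ, FG, FJ, GJ
  2-simplices (14): ABD, ABF, ADJ, AEG, AEJ, AFG, BDG, BEF, BEJ, BGJ, DEF, DEG, DFJ, FGJ

so the chain groups are C_0 ≅ Z^7, C_1 ≅ Z^21, C_2 ≅ Z^14.

∂_1: C_1 → C_0 is given by ∂[p,q] = [q] − [p].
The resulting 7×21 matrix has rank 6, and its Smith normal form has invariant factors (1,1,1,1,1,1).

Boundary ∂_2: C_2 → C_1 acts by ∂[p,q,r] = [q,r] − [p,r] + [p,q]. For instance
  ∂AEG = EG − AG + AE,
  ∂BEF = EF − BF + BE.
The 21×14 boundary matrix has rank 13 and Smith normal form diag(1,1,1,1,1,1,1,1,1,1,1,1,1).

From H_k ≅ ker(∂_k) / im(∂_{k+1}) we obtain:

  H_0: rank C_0 − rank ∂_1 = 7 − 6 = 1, and the invariant factors of ∂_1 are all 1, so H_0 = Z.
  H_1: rank ker ∂_1 − rank ∂_2 = (21 − 6) − 13 = 2, and the invariant factors of ∂_2 are all 1, so H_1 = Z^2.
  H_2: rank ker ∂_2 − rank ∂_3 = (14 − 13) − 0 = 1, and there is no ∂_3, so H_2 = Z.

H_0 ≅ Z,  H_1 ≅ Z^2,  H_2 ≅ Z.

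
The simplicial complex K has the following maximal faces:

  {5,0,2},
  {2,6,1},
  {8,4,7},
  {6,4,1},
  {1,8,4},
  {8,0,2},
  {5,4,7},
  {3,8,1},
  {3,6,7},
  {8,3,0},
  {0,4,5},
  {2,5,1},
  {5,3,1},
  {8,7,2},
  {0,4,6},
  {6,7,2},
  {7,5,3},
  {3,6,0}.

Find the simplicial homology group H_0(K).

Take the total order 0 < 1 < 2 < 3 < 4 < 5 < 6 < 7 < 8 on the vertex set. Then K (dimension 2) consists of the simplices:

  0-simplices (9): [0], [1], [2], [3], [4], [5], [6], [7], [8]
  1-simplices (27): (27 of them)
  2-simplices (18): [0,2,5], [0,2,8], [0,3,6], [0,3,8], [0,4,5], [0,4,6], [1,2,5], [1,2,6], [1,3,5], [1,3,8], [1,4,6], [1,4,8], [2,6,7], [2,7,8], [3,5,7], [3,6,7], [4,5,7], [4,7,8]

Hence C_0 ≅ Z^9, C_1 ≅ Z^27, C_2 ≅ Z^18.

∂_1: C_1 → C_0 is given by ∂[p,q] = [q] − [p]. For instance
  ∂[3,6] = [6] − [3].
This gives a 9×27 integer matrix of rank 8; reducing to Smith normal form yields diagonal entries (1,1,1,1,1,1,1,1).

Boundary ∂_2: C_2 → C_1 acts by ∂[p,q,r] = [q,r] − [p,r] + [p,q]. For instance
  ∂[4,7,8] = [7,8] − [4,8] + [4,7],
  ∂[1,4,8] = [4,8] − [1,8] + [1,4].
The 27×18 boundary matrix has rank 17 and Smith normal form diag(1,1,1,1,1,1,1,1,1,1,1,1,1,1,1,1,1).

From H_k ≅ ker(∂_k) / im(∂_{k+1}) we obtain:

  H_0: rank C_0 − rank ∂_1 = 9 − 8 = 1, and the invariant factors of ∂_1 are all 1, so H_0 ≅ Z.

H_0 = Z.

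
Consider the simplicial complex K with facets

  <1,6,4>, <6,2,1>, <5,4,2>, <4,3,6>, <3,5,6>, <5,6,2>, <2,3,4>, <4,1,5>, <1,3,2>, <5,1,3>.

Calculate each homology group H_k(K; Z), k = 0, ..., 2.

We work with the vertex ordering 1 < 2 < 3 < 4 < 5 < 6. The simplices of K, each written with vertices in increasing order, are:

  0-simplices (6): [1], [2], [3], [4], [5], [6]
  1-simplices (15): [1,2], [1,3], [1,4], [1,5], [1,6], [2,3], [2,4], [2,5], [2,6], [3,4], [3,5], [3,6], [4,5], [4,6], [5,6]
  2-simplices (10): [1,2,3], [1,2,6], [1,3,5], [1,4,5], [1,4,6], [2,3,4], [2,4,5], [2,5,6], [3,4,6], [3,5,6]

Hence C_0 ≅ Z^6, C_1 ≅ Z^15, C_2 ≅ Z^10.

The boundary map ∂_1: C_1 → C_0 is given by ∂[p,q] = [q] − [p]. For instance
  ∂[3,4] = [4] − [3].
This gives a 6×15 integer matrix of rank 5; reducing to Smith normal form yields diagonal entries (1,1,1,1,1).

∂_2: C_2 → C_1 acts by ∂[p,q,r] = [q,r] − [p,r] + [p,q]. For instance
  ∂[2,3,4] = [3,4] − [2,4] + [2,3],
  ∂[1,4,5] = [4,5] − [1,5] + [1,4].
The 15×10 boundary matrix has rank 10 and Smith normal form diag(1,1,1,1,1,1,1,1,1,2).

Reading off H_k = ker ∂_k / im ∂_{k+1}:

  H_0: rank C_0 − rank ∂_1 = 6 − 5 = 1, and the invariant factors of ∂_1 are all 1, so H_0 ≅ Z.
  H_1: rank ker ∂_1 − rank ∂_2 = (15 − 5) − 10 = 0, and ∂_2 has invariant factor 2 > 1, so H_1 ≅ Z/2.
  H_2: rank ker ∂_2 − rank ∂_3 = (10 − 10) − 0 = 0, and there is no ∂_3, so H_2 ≅ 0.

(K is a triangulation of the real projective plane RP^2.)

H_0 = Z,  H_1 = Z/2,  H_2 = 0.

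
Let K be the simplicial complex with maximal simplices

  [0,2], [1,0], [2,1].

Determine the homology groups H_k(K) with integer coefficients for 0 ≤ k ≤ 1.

H_0 = Z,  H_1 = Z.

Take the total order 0 < 1 < 2 on the vertex set. Then K (dimension 1) consists of the simplices:

  0-simplices (3): [0], [1], [2]
  1-simplices (3): [0,1], [0,2], [1,2]

so the chain groups are C_0 ≅ Z^3, C_1 ≅ Z^3.

Boundary ∂_1: C_1 → C_0 maps an edge to its endpoints' difference, ∂[p,q] = q − p. For instance
  ∂[0,2] = [2] − [0].
As a 3×3 matrix over Z this has rank 2, with invariant factors (1,1).

From H_k ≅ ker(∂_k) / im(∂_{k+1}) we obtain:

  H_0: rank C_0 − rank ∂_1 = 3 − 2 = 1, and the invariant factors of ∂_1 are all 1, so H_0 ≅ Z.
  H_1: rank ker ∂_1 − rank ∂_2 = (3 − 2) − 0 = 1, and there is no ∂_2, so H_1 ≅ Z.

As a check, the Euler characteristic is 3 − 3 = 0, which agrees with 1 − 1 = 0.
(K is a triangulation of the circle S^1.)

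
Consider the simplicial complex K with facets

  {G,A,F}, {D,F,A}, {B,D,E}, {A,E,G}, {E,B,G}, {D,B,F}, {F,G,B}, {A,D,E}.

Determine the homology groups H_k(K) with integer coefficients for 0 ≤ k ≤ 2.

H_0 ≅ Z,  H_1 = 0,  H_2 ≅ Z.

Order the vertices as A < B < D < E < F < G. Listing each simplex with vertices in this order, K has dimension 2 with simplices:

  0-simplices (6): A, B, D, E, F, G
  1-simplices (12): AD, AE, AF, AG, BD, BE, BF, BG, DE, DF, EG, FG
  2-simplices (8): ADE, ADF, AEG, AFG, BDE, BDF, BEG, BFG

so the chain groups are C_0 ≅ Z^6, C_1 ≅ Z^12, C_2 ≅ Z^8.

Boundary ∂_1: C_1 → C_0 maps an edge to its endpoints' difference, ∂[p,q] = q − p.
The resulting 6×12 matrix has rank 5, and its Smith normal form has invariant factors (1,1,1,1,1).

The boundary map ∂_2: C_2 → C_1 sends each 2-simplex [p,q,r] to [q,r] − [p,r] + [p,q]. For instance
  ∂ADF = DF − AF + AD,
  ∂BDF = DF − BF + BD.
As a 12×8 matrix over Z this has rank 7, with invariant factors (1,1,1,1,1,1,1).

Computing H_k = (kernel of ∂_k) / (image of ∂_{k+1}):

  H_0: rank C_0 − rank ∂_1 = 6 − 5 = 1, and the invariant factors of ∂_1 are all 1, so H_0 ≅ Z.
  H_1: rank ker ∂_1 − rank ∂_2 = (12 − 5) − 7 = 0, and the invariant factors of ∂_2 are all 1, so H_1 ≅ 0.
  H_2: rank ker ∂_2 − rank ∂_3 = (8 − 7) − 0 = 1, and there is no ∂_3, so H_2 ≅ Z.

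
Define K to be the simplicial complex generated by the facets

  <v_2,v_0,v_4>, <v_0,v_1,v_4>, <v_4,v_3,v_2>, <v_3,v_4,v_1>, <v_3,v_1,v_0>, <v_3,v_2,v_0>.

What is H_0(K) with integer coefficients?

H_0 ≅ Z.

Order the vertices as v_0 < v_1 < v_2 < v_3 < v_4. Listing each simplex with vertices in this order, K has dimension 2 with simplices:

  0-simplices (5): [v_0], [v_1], [v_2], [v_3], [v_4]
  1-simplices (9): [v_0,v_1], [v_0,v_2], [v_0,v_3], [v_0,v_4], [v_1,v_3], [v_1,v_4], [v_2,v_3], [v_2,v_4], [v_3,v_4]
  2-simplices (6): [v_0,v_1,v_3], [v_0,v_1,v_4], [v_0,v_2,v_3], [v_0,v_2,v_4], [v_1,v_3,v_4], [v_2,v_3,v_4]

so the chain groups are C_0 ≅ Z^5, C_1 ≅ Z^9, C_2 ≅ Z^6.

Boundary ∂_1: C_1 → C_0 maps an edge to its endpoints' difference, ∂[p,q] = q − p. For instance
  ∂[v_2,v_4] = [v_4] − [v_2].
As a 5×9 matrix over Z this has rank 4, with invariant factors (1,1,1,1).

The boundary map ∂_2: C_2 → C_1 maps a triangle to the signed sum of its edges. For instance
  ∂[v_0,v_2,v_3] = [v_2,v_3] − [v_0,v_3] + [v_0,v_2],
  ∂[v_0,v_1,v_3] = [v_1,v_3] − [v_0,v_3] + [v_0,v_1].
The 9×6 boundary matrix has rank 5 and Smith normal form diag(1,1,1,1,1).

Reading off H_k = ker ∂_k / im ∂_{k+1}:

  H_0: rank C_0 − rank ∂_1 = 5 − 4 = 1, and the invariant factors of ∂_1 are all 1, so H_0 = Z.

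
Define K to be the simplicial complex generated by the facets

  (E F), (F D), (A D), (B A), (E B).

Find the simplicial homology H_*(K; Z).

H_0 ≅ Z,  H_1 ≅ Z.

Fix the vertex order A < B < D < E < F and write every simplex with vertices in increasing order. Then dim K = 1 and the simplices of K are:

  0-simplices (5): A, B, D, E, F
  1-simplices (5): AB, AD, BE, DF, EF

so the chain groups are C_0 ≅ Z^5, C_1 ≅ Z^5.

The boundary map ∂_1: C_1 → C_0 maps an edge to its endpoints' difference, ∂[p,q] = q − p. For instance
  ∂DF = F − D.
The resulting 5×5 matrix has rank 4, and its Smith normal form has invariant factors (1,1,1,1).

From H_k ≅ ker(∂_k) / im(∂_{k+1}) we obtain:

  H_0: rank C_0 − rank ∂_1 = 5 − 4 = 1, and the invariant factors of ∂_1 are all 1, so H_0 = Z.
  H_1: rank ker ∂_1 − rank ∂_2 = (5 − 4) − 0 = 1, and there is no ∂_2, so H_1 = Z.

As a check, the Euler characteristic is 5 − 5 = 0, which agrees with 1 − 1 = 0.
(K is a triangulation of the circle S^1.)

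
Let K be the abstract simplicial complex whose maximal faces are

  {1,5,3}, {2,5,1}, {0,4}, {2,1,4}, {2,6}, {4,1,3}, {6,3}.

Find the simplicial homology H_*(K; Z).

Take the total order 0 < 1 < 2 < 3 < 4 < 5 < 6 on the vertex set. Then K (dimension 2) consists of the simplices:

  0-simplices (7): [0], [1], [2], [3], [4], [5], [6]
  1-simplices (11): [0,4], [1,2], [1,3], [1,4], [1,5], [2,4], [2,5], [2,6], [3,4], [3,5], [3,6]
  2-simplices (4): [1,2,4], [1,2,5], [1,3,4], [1,3,5]

Hence C_0 ≅ Z^7, C_1 ≅ Z^11, C_2 ≅ Z^4.

Boundary ∂_1: C_1 → C_0 sends each edge [p,q] (with p < q) to q − p. For instance
  ∂[3,4] = [4] − [3].
The resulting 7×11 matrix has rank 6, and its Smith normal form has invariant factors (1,1,1,1,1,1).

∂_2: C_2 → C_1 acts by ∂[p,q,r] = [q,r] − [p,r] + [p,q]. For instance
  ∂[1,2,4] = [2,4] − [1,4] + [1,2],
  ∂[1,3,4] = [3,4] − [1,4] + [1,3].
The 11×4 boundary matrix has rank 4 and Smith normal form diag(1,1,1,1).

Now H_k = ker ∂_k / im ∂_{k+1}, so:

  H_0: rank C_0 − rank ∂_1 = 7 − 6 = 1, and the invariant factors of ∂_1 are all 1, so H_0 ≅ Z.
  H_1: rank ker ∂_1 − rank ∂_2 = (11 − 6) − 4 = 1, and the invariant factors of ∂_2 are all 1, so H_1 ≅ Z.
  H_2: rank ker ∂_2 − rank ∂_3 = (4 − 4) − 0 = 0, and there is no ∂_3, so H_2 ≅ 0.

As a check, the Euler characteristic is 7 − 11 + 4 = 0, which agrees with 1 − 1 + 0 = 0.

H_0 ≅ Z,  H_1 ≅ Z,  H_2 = 0.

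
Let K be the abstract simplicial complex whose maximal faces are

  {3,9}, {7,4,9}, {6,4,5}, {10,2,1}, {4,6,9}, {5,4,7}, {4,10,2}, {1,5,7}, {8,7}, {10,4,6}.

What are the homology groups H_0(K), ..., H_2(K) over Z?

H_0 = Z,  H_1 = Z,  H_2 = 0.

Fix the vertex order 1 < 2 < 3 < 4 < 5 < 6 < 7 < 8 < 9 < 10 and write every simplex with vertices in increasing order. Then dim K = 2 and the simplices of K are:

  0-simplices (10): [1], [2], [3], [4], [5], [6], [7], [8], [9], [10]
  1-simplices (18): [1,2], [1,5], [1,7], [1,10], [2,4], [2,10], [3,9], [4,5], [4,6], [4,7], [4,9], [4,10], [5,6], [5,7], [6,9], [6,10], [7,8], [7,9]
  2-simplices (8): [1,2,10], [1,5,7], [2,4,10], [4,5,6], [4,5,7], [4,6,9], [4,6,10], [4,7,9]

so the chain groups are C_0 ≅ Z^10, C_1 ≅ Z^18, C_2 ≅ Z^8.

∂_1: C_1 → C_0 sends each edge [p,q] (with p < q) to q − p. For instance
  ∂[4,10] = [10] − [4].
The resulting 10×18 matrix has rank 9, and its Smith normal form has invariant factors (1,1,1,1,1,1,1,1,1).

Boundary ∂_2: C_2 → C_1 acts by ∂[p,q,r] = [q,r] − [p,r] + [p,q]. For instance
  ∂[4,5,7] = [5,7] − [4,7] + [4,5],
  ∂[4,6,10] = [6,10] − [4,10] + [4,6].
This gives a 18×8 integer matrix of rank 8; reducing to Smith normal form yields diagonal entries (1,1,1,1,1,1,1,1).

Now H_k = ker ∂_k / im ∂_{k+1}, so:

  H_0: rank C_0 − rank ∂_1 = 10 − 9 = 1, and the invariant factors of ∂_1 are all 1, so H_0 ≅ Z.
  H_1: rank ker ∂_1 − rank ∂_2 = (18 − 9) − 8 = 1, and the invariant factors of ∂_2 are all 1, so H_1 ≅ Z.
  H_2: rank ker ∂_2 − rank ∂_3 = (8 − 8) − 0 = 0, and there is no ∂_3, so H_2 ≅ 0.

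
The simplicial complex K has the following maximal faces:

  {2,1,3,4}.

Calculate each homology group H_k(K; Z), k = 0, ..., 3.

H_0 ≅ Z,  H_1 = 0,  H_2 = 0,  H_3 = 0.

We work with the vertex ordering 1 < 2 < 3 < 4. The simplices of K, each written with vertices in increasing order, are:

  0-simplices (4): [1], [2], [3], [4]
  1-simplices (6): [1,2], [1,3], [1,4], [2,3], [2,4], [3,4]
  2-simplices (4): [1,2,3], [1,2,4], [1,3,4], [2,3,4]
  3-simplices (1): [1,2,3,4]

giving chain groups C_0 ≅ Z^4, C_1 ≅ Z^6, C_2 ≅ Z^4, C_3 ≅ Z^1.

Boundary ∂_1: C_1 → C_0 is given by ∂[p,q] = [q] − [p].
This gives a 4×6 integer matrix of rank 3; reducing to Smith normal form yields diagonal entries (1,1,1).

Boundary ∂_2: C_2 → C_1 maps a triangle to the signed sum of its edges. For instance
  ∂[2,3,4] = [3,4] − [2,4] + [2,3],
  ∂[1,2,3] = [2,3] − [1,3] + [1,2].
As a 6×4 matrix over Z this has rank 3, with invariant factors (1,1,1).

∂_3: C_3 → C_2 sends each 3-simplex σ to the alternating sum Σ_i (−1)^i (σ with its i-th vertex removed). For instance
  ∂[1,2,3,4] = [2,3,4] − [1,3,4] + [1,2,4] − [1,2,3].
This gives a 4×1 integer matrix of rank 1; reducing to Smith normal form yields diagonal entries (1).

Computing H_k = (kernel of ∂_k) / (image of ∂_{k+1}):

  H_0: rank C_0 − rank ∂_1 = 4 − 3 = 1, and the invariant factors of ∂_1 are all 1, so H_0 = Z.
  H_1: rank ker ∂_1 − rank ∂_2 = (6 − 3) − 3 = 0, and the invariant factors of ∂_2 are all 1, so H_1 = 0.
  H_2: rank ker ∂_2 − rank ∂_3 = (4 − 3) − 1 = 0, and the invariant factors of ∂_3 are all 1, so H_2 = 0.
  H_3: rank ker ∂_3 − rank ∂_4 = (1 − 1) − 0 = 0, and there is no ∂_4, so H_3 = 0.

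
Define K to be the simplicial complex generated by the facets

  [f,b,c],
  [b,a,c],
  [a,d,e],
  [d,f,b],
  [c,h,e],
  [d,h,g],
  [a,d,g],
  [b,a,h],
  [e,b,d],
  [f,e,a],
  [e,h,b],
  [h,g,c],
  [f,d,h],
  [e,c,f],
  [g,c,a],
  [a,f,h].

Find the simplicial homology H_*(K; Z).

K has 8 vertices, 24 edges, 16 triangles.
rank ∂_0 = 0, rank ∂_1 = 7 ⇒ b_0 = 8 − 0 − 7 = 1; all invariant factors of ∂_1 are 1 so no torsion. So H_0 ≅ Z.
rank ∂_1 = 7, rank ∂_2 = 15 ⇒ b_1 = 24 − 7 − 15 = 2; all invariant factors of ∂_2 are 1 so no torsion. So H_1 ≅ Z^2.
rank ∂_2 = 15, rank ∂_3 = 0 ⇒ b_2 = 16 − 15 − 0 = 1. So H_2 ≅ Z.

H_0 = Z,  H_1 = Z^2,  H_2 = Z.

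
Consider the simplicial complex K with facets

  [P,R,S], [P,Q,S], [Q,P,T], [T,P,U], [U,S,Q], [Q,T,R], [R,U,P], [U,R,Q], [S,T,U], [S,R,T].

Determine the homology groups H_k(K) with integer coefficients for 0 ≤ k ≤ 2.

H_0 = Z,  H_1 = Z/2Z,  H_2 = 0.

Fix the vertex order P < Q < R < S < T < U and write every simplex with vertices in increasing order. Then dim K = 2 and the simplices of K are:

  0-simplices (6): P, Q, R, S, T, U
  1-simplices (15): PQ, PR, PS, PT, PU, QR, QS, QT, QU, RS, RT, RU, ST, SU, TU
  2-simplices (10): PQS, PQT, PRS, PRU, PTU, QRT, QRU, QSU, RST, STU

Hence C_0 ≅ Z^6, C_1 ≅ Z^15, C_2 ≅ Z^10.

Boundary ∂_1: C_1 → C_0 is given by ∂[p,q] = [q] − [p]. For instance
  ∂RT = T − R.
This gives a 6×15 integer matrix of rank 5; reducing to Smith normal form yields diagonal entries (1,1,1,1,1).

Boundary ∂_2: C_2 → C_1 sends each 2-simplex [p,q,r] to [q,r] − [p,r] + [p,q]. For instance
  ∂PQT = QT − PT + PQ,
  ∂PQS = QS − PS + PQ.
As a 15×10 matrix over Z this has rank 10, with invariant factors (1,1,1,1,1,1,1,1,1,2).

Computing H_k = (kernel of ∂_k) / (image of ∂_{k+1}):

  H_0: rank C_0 − rank ∂_1 = 6 − 5 = 1, and the invariant factors of ∂_1 are all 1, so H_0 ≅ Z.
  H_1: rank ker ∂_1 − rank ∂_2 = (15 − 5) − 10 = 0, and ∂_2 has invariant factor 2 > 1, so H_1 ≅ Z/2Z.
  H_2: rank ker ∂_2 − rank ∂_3 = (10 − 10) − 0 = 0, and there is no ∂_3, so H_2 ≅ 0.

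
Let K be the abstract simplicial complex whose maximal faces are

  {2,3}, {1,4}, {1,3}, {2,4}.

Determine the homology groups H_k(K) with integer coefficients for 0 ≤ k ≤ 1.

H_0 = Z,  H_1 = Z.

Order the vertices as 1 < 2 < 3 < 4. Listing each simplex with vertices in this order, K has dimension 1 with simplices:

  0-simplices (4): [1], [2], [3], [4]
  1-simplices (4): [1,3], [1,4], [2,3], [2,4]

giving chain groups C_0 ≅ Z^4, C_1 ≅ Z^4.

The boundary map ∂_1: C_1 → C_0 maps an edge to its endpoints' difference, ∂[p,q] = q − p. For instance
  ∂[2,4] = [4] − [2].
The 4×4 boundary matrix has rank 3 and Smith normal form diag(1,1,1).

From H_k ≅ ker(∂_k) / im(∂_{k+1}) we obtain:

  H_0: rank C_0 − rank ∂_1 = 4 − 3 = 1, and the invariant factors of ∂_1 are all 1, so H_0 ≅ Z.
  H_1: rank ker ∂_1 − rank ∂_2 = (4 − 3) − 0 = 1, and there is no ∂_2, so H_1 ≅ Z.

As a check, the Euler characteristic is 4 − 4 = 0, which agrees with 1 − 1 = 0.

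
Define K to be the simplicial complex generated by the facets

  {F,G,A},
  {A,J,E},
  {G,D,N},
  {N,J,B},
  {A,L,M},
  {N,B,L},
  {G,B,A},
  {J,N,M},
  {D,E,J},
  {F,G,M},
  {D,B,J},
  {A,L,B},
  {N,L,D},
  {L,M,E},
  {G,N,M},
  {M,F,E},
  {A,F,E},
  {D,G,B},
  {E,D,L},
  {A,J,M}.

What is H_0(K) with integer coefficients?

H_0 ≅ Z.

K has 10 vertices, 30 edges, 20 triangles.
rank ∂_0 = 0, rank ∂_1 = 9 ⇒ b_0 = 10 − 0 − 9 = 1; all invariant factors of ∂_1 are 1 so no torsion. So H_0 ≅ Z.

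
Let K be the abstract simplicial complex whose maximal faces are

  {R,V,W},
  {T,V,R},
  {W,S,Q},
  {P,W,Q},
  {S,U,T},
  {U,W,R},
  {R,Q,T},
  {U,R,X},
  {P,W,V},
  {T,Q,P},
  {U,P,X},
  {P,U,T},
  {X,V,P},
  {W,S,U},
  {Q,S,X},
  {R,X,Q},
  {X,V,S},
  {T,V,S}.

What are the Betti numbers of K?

b_0 = 1, b_1 = 2, b_2 = 1.

Fix the vertex order P < Q < R < S < T < U < V < W < X and write every simplex with vertices in increasing order. Then dim K = 2 and the simplices of K are:

  0-simplices (9): P, Q, R, S, T, U, V, W, X
  1-simplices (27): PQ, PT, PU, PV, PW, PX, QR, QS, QT, QW, QX, RT, RU, RV, RW, RX, ST, SU, SV, SW, SX, TU, TV, UW, UX, VW, VX
  2-simplices (18): PQT, PQW, PTU, PUX, PVW, PVX, QRT, QRX, QSW, QSX, RTV, RUW, RUX, RVW, STU, STV, SUW, SVX

so the chain groups are C_0 ≅ Z^9, C_1 ≅ Z^27, C_2 ≅ Z^18.

The boundary map ∂_1: C_1 → C_0 is given by ∂[p,q] = [q] − [p].
The resulting 9×27 matrix has rank 8, and its Smith normal form has invariant factors (1,1,1,1,1,1,1,1).

Boundary ∂_2: C_2 → C_1 sends each 2-simplex [p,q,r] to [q,r] − [p,r] + [p,q]. For instance
  ∂PUX = UX − PX + PU,
  ∂RUX = UX − RX + RU.
As a 27×18 matrix over Z this has rank 17, with invariant factors (1,1,1,1,1,1,1,1,1,1,1,1,1,1,1,1,1).

Now H_k = ker ∂_k / im ∂_{k+1}, so:

  H_0: rank C_0 − rank ∂_1 = 9 − 8 = 1, and the invariant factors of ∂_1 are all 1, so H_0 ≅ Z.
  H_1: rank ker ∂_1 − rank ∂_2 = (27 − 8) − 17 = 2, and the invariant factors of ∂_2 are all 1, so H_1 ≅ Z^2.
  H_2: rank ker ∂_2 − rank ∂_3 = (18 − 17) − 0 = 1, and there is no ∂_3, so H_2 ≅ Z.

As a check, the Euler characteristic is 9 − 27 + 18 = 0, which agrees with 1 − 2 + 1 = 0.

Hence the Betti numbers are b_0 = 1, b_1 = 2, b_2 = 1.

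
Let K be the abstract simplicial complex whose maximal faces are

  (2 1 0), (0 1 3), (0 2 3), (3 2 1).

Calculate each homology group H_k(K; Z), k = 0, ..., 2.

Fix the vertex order 0 < 1 < 2 < 3 and write every simplex with vertices in increasing order. Then dim K = 2 and the simplices of K are:

  0-simplices (4): [0], [1], [2], [3]
  1-simplices (6): [0,1], [0,2], [0,3], [1,2], [1,3], [2,3]
  2-simplices (4): [0,1,2], [0,1,3], [0,2,3], [1,2,3]

so the chain groups are C_0 ≅ Z^4, C_1 ≅ Z^6, C_2 ≅ Z^4.

The boundary map ∂_1: C_1 → C_0 sends each edge [p,q] (with p < q) to q − p. For instance
  ∂[1,3] = [3] − [1].
As a 4×6 matrix over Z this has rank 3, with invariant factors (1,1,1).

The boundary map ∂_2: C_2 → C_1 acts by ∂[p,q,r] = [q,r] − [p,r] + [p,q]. For instance
  ∂[1,2,3] = [2,3] − [1,3] + [1,2],
  ∂[0,1,3] = [1,3] − [0,3] + [0,1].
As a 6×4 matrix over Z this has rank 3, with invariant factors (1,1,1).

Computing H_k = (kernel of ∂_k) / (image of ∂_{k+1}):

  H_0: rank C_0 − rank ∂_1 = 4 − 3 = 1, and the invariant factors of ∂_1 are all 1, so H_0 ≅ Z.
  H_1: rank ker ∂_1 − rank ∂_2 = (6 − 3) − 3 = 0, and the invariant factors of ∂_2 are all 1, so H_1 ≅ 0.
  H_2: rank ker ∂_2 − rank ∂_3 = (4 − 3) − 0 = 1, and there is no ∂_3, so H_2 ≅ Z.

As a check, the Euler characteristic is 4 − 6 + 4 = 2, which agrees with 1 − 0 + 1 = 2.
(K is a triangulation of the 2-sphere S^2.)

H_0 ≅ Z,  H_1 = 0,  H_2 ≅ Z.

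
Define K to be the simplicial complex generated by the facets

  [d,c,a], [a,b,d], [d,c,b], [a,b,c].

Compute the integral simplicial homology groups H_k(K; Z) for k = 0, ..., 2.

H_0 = Z,  H_1 = 0,  H_2 = Z.

K has 4 vertices, 6 edges, 4 triangles.
rank ∂_0 = 0, rank ∂_1 = 3 ⇒ b_0 = 4 − 0 − 3 = 1; all invariant factors of ∂_1 are 1 so no torsion. So H_0 = Z.
rank ∂_1 = 3, rank ∂_2 = 3 ⇒ b_1 = 6 − 3 − 3 = 0; all invariant factors of ∂_2 are 1 so no torsion. So H_1 = 0.
rank ∂_2 = 3, rank ∂_3 = 0 ⇒ b_2 = 4 − 3 − 0 = 1. So H_2 = Z.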